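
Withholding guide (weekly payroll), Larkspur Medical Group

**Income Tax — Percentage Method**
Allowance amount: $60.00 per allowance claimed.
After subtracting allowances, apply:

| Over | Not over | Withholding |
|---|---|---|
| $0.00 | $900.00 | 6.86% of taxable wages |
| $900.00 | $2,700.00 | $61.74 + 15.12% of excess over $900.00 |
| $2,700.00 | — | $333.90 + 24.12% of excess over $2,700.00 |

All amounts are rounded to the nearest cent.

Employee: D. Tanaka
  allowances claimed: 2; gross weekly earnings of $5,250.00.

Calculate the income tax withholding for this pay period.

Income Tax: taxable = $5,250.00 − 2×$60.00 = $5,130.00
  $333.90 + 24.12% × ($5,130.00 − $2,700.00) = $333.90 + 24.12% × $2,430.00 = $920.02

$920.02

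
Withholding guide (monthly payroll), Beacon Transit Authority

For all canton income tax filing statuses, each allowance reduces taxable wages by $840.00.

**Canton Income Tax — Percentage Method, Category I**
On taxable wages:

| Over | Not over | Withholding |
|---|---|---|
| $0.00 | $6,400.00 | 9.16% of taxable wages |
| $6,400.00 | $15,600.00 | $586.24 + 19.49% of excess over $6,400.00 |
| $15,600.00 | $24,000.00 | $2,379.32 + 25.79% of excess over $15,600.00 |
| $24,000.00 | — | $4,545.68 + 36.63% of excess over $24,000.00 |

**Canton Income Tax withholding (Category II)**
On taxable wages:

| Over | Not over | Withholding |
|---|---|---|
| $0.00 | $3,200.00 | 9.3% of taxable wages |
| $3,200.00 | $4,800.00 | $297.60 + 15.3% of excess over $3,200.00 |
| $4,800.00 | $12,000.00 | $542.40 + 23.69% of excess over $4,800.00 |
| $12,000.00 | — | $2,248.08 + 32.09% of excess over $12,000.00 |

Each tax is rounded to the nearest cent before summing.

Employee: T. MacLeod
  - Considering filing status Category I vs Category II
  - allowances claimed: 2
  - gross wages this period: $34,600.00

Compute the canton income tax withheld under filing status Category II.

$8,961.31

Canton Income Tax (Category II): taxable = $34,600.00 − 2×$840.00 = $32,920.00
  $2,248.08 + 32.09% × ($32,920.00 − $12,000.00) = $2,248.08 + 32.09% × $20,920.00 = $8,961.31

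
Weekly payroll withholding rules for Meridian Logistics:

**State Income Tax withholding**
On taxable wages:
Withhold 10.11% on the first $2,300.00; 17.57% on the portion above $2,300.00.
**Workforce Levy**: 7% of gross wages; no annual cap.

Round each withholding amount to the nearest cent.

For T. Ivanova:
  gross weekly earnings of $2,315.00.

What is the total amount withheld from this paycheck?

$397.22

State Income Tax: taxable = $2,315.00
  $232.53 + 17.57% × ($2,315.00 − $2,300.00) = $232.53 + 17.57% × $15.00 = $235.17
Workforce Levy: 7% × $2,315.00 = $162.05
Total: $235.17 + $162.05 = $397.22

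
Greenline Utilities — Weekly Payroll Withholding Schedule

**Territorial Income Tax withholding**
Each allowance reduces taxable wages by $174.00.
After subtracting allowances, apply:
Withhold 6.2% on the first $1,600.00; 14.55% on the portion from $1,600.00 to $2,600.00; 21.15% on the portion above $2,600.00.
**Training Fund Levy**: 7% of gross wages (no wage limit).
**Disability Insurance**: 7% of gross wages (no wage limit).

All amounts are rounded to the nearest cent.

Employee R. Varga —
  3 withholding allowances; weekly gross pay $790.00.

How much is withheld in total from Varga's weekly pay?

Territorial Income Tax: taxable = $790.00 − 3×$174.00 = $268.00
  6.2% × $268.00 = $16.62
Training Fund Levy: 7% × $790.00 = $55.30
Disability Insurance: 7% × $790.00 = $55.30
Total: $16.62 + $55.30 + $55.30 = $127.22

$127.22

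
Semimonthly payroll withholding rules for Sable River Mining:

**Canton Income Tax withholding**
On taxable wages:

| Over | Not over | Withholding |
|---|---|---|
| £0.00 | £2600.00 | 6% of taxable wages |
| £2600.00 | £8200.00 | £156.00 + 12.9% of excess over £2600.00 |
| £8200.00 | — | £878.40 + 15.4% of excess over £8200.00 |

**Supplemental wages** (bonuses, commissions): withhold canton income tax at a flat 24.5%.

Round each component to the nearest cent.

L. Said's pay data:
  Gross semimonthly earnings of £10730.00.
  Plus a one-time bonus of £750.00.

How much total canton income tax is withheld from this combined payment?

£1451.77

Canton Income Tax: taxable = £10730.00
  £878.40 + 15.4% × (£10730.00 − £8200.00) = £878.40 + 15.4% × £2530.00 = £1268.02
Supplemental (24.5% flat on bonus): 24.5% × £750.00 = £183.75
Total canton income tax: £1268.02 + £183.75 = £1451.77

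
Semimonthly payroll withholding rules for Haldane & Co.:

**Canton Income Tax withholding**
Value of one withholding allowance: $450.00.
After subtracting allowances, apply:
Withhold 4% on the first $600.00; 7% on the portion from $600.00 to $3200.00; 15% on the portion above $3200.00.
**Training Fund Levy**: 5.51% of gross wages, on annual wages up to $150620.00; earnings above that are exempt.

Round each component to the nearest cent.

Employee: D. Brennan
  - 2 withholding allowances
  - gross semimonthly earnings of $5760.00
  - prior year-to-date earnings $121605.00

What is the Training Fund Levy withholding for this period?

Training Fund Levy: 5.51% × $5760.00 = $317.38

$317.38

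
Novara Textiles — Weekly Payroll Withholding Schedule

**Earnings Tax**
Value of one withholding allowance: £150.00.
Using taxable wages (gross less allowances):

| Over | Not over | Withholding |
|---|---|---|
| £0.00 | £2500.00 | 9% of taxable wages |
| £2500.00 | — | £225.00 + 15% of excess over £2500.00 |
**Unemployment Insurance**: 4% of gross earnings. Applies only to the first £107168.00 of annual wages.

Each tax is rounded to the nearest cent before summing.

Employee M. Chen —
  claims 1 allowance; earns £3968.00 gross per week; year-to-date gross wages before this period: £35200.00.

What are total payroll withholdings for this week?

£581.42

Earnings Tax: taxable = £3968.00 − 1×£150.00 = £3818.00
  £225.00 + 15% × (£3818.00 − £2500.00) = £225.00 + 15% × £1318.00 = £422.70
Unemployment Insurance: 4% × £3968.00 = £158.72
Total: £422.70 + £158.72 = £581.42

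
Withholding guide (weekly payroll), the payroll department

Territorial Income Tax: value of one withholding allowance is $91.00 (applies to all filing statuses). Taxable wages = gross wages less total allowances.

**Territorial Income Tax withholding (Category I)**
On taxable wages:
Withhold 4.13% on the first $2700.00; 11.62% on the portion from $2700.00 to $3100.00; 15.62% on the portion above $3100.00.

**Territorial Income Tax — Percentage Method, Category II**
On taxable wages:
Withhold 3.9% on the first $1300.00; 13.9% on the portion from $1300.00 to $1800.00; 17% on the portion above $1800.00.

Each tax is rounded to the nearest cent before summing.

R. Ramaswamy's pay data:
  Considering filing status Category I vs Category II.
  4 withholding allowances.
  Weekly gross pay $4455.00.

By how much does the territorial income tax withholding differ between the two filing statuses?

Territorial Income Tax (Category I): taxable = $4455.00 − 4×$91.00 = $4091.00
  $157.99 + 15.62% × ($4091.00 − $3100.00) = $157.99 + 15.62% × $991.00 = $312.78
Territorial Income Tax (Category II): taxable = $4455.00 − 4×$91.00 = $4091.00
  $120.20 + 17% × ($4091.00 − $1800.00) = $120.20 + 17% × $2291.00 = $509.67
Difference: |$312.78 − $509.67| = $196.89 (higher under Category II)

$196.89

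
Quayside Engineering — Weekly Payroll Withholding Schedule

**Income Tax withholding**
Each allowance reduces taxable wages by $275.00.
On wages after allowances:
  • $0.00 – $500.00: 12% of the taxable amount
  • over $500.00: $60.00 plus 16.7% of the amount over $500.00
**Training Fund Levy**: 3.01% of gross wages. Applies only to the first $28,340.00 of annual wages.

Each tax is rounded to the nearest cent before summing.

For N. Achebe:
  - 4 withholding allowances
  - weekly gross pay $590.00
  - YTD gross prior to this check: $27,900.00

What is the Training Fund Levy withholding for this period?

Training Fund Levy: cap $28,340.00 − YTD $27,900.00 = $440.00 subject; 3.01% × $440.00 = $13.24

$13.24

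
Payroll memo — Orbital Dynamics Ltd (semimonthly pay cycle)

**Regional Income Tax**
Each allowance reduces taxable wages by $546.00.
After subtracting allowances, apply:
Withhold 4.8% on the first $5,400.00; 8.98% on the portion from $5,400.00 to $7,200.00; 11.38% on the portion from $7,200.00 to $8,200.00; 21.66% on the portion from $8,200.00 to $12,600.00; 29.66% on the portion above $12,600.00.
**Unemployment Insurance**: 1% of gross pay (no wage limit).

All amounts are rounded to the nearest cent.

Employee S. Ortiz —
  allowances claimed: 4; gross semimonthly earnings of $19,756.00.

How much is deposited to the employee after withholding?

Regional Income Tax: taxable = $19,756.00 − 4×$546.00 = $17,572.00
  $1,487.68 + 29.66% × ($17,572.00 − $12,600.00) = $1,487.68 + 29.66% × $4,972.00 = $2,962.38
Unemployment Insurance: 1% × $19,756.00 = $197.56
Total withheld: $2,962.38 + $197.56 = $3,159.94
Net pay: $19,756.00 − $3,159.94 = $16,596.06

$16,596.06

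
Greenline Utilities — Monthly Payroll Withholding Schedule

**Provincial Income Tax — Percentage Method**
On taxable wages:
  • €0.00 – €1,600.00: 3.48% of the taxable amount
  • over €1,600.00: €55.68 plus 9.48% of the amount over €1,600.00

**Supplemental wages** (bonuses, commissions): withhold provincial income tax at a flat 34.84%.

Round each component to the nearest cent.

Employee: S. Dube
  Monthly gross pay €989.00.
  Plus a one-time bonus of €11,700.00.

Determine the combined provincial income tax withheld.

Provincial Income Tax: taxable = €989.00
  3.48% × €989.00 = €34.42
Supplemental (34.84% flat on bonus): 34.84% × €11,700.00 = €4,076.28
Total provincial income tax: €34.42 + €4,076.28 = €4,110.70

€4,110.70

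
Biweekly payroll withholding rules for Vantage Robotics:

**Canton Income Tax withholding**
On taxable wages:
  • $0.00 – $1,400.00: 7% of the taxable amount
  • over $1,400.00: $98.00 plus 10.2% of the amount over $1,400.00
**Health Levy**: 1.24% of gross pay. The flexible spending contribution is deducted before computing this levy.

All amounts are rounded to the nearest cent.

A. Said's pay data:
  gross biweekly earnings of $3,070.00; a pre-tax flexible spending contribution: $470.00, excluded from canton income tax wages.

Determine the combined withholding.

Canton Income Tax: taxable = $3,070.00 − $470.00 = $2,600.00
  $98.00 + 10.2% × ($2,600.00 − $1,400.00) = $98.00 + 10.2% × $1,200.00 = $220.40
Health Levy: 1.24% × $2,600.00 = $32.24
Total: $220.40 + $32.24 = $252.64

$252.64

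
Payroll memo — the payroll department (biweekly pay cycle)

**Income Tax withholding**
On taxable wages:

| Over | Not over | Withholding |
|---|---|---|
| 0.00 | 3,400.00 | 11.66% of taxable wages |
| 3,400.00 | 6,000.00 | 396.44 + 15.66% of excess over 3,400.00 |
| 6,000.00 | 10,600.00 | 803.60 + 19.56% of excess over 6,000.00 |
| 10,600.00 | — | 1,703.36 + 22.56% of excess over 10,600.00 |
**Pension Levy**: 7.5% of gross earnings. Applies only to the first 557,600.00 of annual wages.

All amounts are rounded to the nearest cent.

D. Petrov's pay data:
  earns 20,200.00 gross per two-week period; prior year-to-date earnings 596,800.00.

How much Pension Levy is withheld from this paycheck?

0.00

Pension Levy: YTD 596,800.00 ≥ cap 557,600.00 → 0.00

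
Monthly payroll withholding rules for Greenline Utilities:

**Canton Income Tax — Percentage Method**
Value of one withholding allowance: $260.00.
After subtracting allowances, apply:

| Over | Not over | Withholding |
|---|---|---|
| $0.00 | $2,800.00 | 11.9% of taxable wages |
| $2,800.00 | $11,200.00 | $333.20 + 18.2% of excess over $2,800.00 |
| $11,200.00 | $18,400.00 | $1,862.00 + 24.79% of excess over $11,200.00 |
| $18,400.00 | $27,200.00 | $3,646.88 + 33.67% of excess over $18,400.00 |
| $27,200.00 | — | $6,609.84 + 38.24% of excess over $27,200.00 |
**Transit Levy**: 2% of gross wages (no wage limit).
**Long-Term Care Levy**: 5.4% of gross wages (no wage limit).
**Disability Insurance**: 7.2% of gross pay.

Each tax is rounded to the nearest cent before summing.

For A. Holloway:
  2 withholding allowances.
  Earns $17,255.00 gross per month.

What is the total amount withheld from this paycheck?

$5,753.36

Canton Income Tax: taxable = $17,255.00 − 2×$260.00 = $16,735.00
  $1,862.00 + 24.79% × ($16,735.00 − $11,200.00) = $1,862.00 + 24.79% × $5,535.00 = $3,234.13
Transit Levy: 2% × $17,255.00 = $345.10
Long-Term Care Levy: 5.4% × $17,255.00 = $931.77
Disability Insurance: 7.2% × $17,255.00 = $1,242.36
Total: $3,234.13 + $345.10 + $931.77 + $1,242.36 = $5,753.36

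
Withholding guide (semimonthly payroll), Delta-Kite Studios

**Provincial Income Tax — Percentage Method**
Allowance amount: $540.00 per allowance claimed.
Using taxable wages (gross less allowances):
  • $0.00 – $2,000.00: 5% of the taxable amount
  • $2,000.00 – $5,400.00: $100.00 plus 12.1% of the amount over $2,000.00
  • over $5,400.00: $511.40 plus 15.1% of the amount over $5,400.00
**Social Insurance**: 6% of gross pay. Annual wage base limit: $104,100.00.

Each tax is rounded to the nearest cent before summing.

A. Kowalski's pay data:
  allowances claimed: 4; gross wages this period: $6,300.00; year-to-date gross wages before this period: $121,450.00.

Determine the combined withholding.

Provincial Income Tax: taxable = $6,300.00 − 4×$540.00 = $4,140.00
  $100.00 + 12.1% × ($4,140.00 − $2,000.00) = $100.00 + 12.1% × $2,140.00 = $358.94
Social Insurance: YTD $121,450.00 ≥ cap $104,100.00 → $0.00
Total: $358.94 + $0.00 = $358.94

$358.94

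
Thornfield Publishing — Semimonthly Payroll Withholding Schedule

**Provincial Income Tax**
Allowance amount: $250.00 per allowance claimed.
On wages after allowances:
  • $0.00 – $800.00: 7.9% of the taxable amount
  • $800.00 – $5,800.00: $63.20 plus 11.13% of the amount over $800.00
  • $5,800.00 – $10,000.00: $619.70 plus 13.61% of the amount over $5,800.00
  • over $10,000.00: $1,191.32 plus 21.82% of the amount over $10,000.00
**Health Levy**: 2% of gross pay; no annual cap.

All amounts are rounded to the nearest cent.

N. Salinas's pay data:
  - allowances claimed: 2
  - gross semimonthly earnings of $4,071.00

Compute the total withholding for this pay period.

Provincial Income Tax: taxable = $4,071.00 − 2×$250.00 = $3,571.00
  $63.20 + 11.13% × ($3,571.00 − $800.00) = $63.20 + 11.13% × $2,771.00 = $371.61
Health Levy: 2% × $4,071.00 = $81.42
Total: $371.61 + $81.42 = $453.03

$453.03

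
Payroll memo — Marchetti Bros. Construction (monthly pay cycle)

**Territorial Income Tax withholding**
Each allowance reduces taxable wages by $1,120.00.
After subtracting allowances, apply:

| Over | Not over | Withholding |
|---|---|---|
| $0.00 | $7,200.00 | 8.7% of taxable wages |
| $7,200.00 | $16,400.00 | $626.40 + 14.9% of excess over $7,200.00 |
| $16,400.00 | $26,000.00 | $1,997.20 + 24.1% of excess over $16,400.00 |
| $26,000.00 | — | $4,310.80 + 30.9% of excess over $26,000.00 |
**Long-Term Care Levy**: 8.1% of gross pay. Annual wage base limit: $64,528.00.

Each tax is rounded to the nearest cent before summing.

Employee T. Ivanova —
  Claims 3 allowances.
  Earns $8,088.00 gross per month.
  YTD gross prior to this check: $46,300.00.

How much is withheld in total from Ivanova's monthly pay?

Territorial Income Tax: taxable = $8,088.00 − 3×$1,120.00 = $4,728.00
  8.7% × $4,728.00 = $411.34
Long-Term Care Levy: 8.1% × $8,088.00 = $655.13
Total: $411.34 + $655.13 = $1,066.47

$1,066.47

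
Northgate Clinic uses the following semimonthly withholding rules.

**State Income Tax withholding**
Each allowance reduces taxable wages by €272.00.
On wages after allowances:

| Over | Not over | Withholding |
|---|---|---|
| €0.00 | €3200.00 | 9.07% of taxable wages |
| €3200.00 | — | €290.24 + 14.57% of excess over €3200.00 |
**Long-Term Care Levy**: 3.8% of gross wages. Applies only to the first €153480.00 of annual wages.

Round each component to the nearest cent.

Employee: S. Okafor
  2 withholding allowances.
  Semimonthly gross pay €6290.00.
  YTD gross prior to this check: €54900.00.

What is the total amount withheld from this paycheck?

State Income Tax: taxable = €6290.00 − 2×€272.00 = €5746.00
  €290.24 + 14.57% × (€5746.00 − €3200.00) = €290.24 + 14.57% × €2546.00 = €661.19
Long-Term Care Levy: 3.8% × €6290.00 = €239.02
Total: €661.19 + €239.02 = €900.21

€900.21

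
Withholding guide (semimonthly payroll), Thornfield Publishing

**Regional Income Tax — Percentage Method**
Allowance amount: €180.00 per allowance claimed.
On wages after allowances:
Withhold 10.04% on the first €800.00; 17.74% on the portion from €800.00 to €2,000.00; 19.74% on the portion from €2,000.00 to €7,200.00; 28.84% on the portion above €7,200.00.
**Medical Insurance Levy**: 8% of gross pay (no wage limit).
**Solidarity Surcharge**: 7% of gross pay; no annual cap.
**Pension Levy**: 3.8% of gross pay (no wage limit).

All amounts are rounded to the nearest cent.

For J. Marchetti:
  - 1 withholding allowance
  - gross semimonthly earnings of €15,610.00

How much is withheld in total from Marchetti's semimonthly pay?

€6,627.89

Regional Income Tax: taxable = €15,610.00 − 1×€180.00 = €15,430.00
  €1,319.68 + 28.84% × (€15,430.00 − €7,200.00) = €1,319.68 + 28.84% × €8,230.00 = €3,693.21
Medical Insurance Levy: 8% × €15,610.00 = €1,248.80
Solidarity Surcharge: 7% × €15,610.00 = €1,092.70
Pension Levy: 3.8% × €15,610.00 = €593.18
Total: €3,693.21 + €1,248.80 + €1,092.70 + €593.18 = €6,627.89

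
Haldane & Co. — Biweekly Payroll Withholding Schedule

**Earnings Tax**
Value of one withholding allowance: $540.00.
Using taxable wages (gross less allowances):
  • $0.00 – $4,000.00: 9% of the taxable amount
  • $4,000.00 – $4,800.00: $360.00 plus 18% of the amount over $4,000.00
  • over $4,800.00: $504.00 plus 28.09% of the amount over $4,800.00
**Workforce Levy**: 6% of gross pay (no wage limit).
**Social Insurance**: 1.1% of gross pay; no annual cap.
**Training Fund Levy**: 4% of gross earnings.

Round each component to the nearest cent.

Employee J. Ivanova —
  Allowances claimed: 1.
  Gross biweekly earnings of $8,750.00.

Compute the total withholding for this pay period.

$2,433.12

Earnings Tax: taxable = $8,750.00 − 1×$540.00 = $8,210.00
  $504.00 + 28.09% × ($8,210.00 − $4,800.00) = $504.00 + 28.09% × $3,410.00 = $1,461.87
Workforce Levy: 6% × $8,750.00 = $525.00
Social Insurance: 1.1% × $8,750.00 = $96.25
Training Fund Levy: 4% × $8,750.00 = $350.00
Total: $1,461.87 + $525.00 + $96.25 + $350.00 = $2,433.12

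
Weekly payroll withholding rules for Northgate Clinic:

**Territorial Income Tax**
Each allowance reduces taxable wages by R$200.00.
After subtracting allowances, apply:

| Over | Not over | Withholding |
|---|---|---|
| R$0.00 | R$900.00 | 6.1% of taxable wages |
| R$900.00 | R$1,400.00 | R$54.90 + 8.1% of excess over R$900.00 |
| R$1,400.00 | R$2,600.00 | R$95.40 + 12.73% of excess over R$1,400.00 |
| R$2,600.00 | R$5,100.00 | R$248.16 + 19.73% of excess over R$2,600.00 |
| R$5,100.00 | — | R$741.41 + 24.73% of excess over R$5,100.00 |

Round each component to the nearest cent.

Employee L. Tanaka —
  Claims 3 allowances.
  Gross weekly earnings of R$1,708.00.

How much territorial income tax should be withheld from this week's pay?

R$71.75

Territorial Income Tax: taxable = R$1,708.00 − 3×R$200.00 = R$1,108.00
  R$54.90 + 8.1% × (R$1,108.00 − R$900.00) = R$54.90 + 8.1% × R$208.00 = R$71.75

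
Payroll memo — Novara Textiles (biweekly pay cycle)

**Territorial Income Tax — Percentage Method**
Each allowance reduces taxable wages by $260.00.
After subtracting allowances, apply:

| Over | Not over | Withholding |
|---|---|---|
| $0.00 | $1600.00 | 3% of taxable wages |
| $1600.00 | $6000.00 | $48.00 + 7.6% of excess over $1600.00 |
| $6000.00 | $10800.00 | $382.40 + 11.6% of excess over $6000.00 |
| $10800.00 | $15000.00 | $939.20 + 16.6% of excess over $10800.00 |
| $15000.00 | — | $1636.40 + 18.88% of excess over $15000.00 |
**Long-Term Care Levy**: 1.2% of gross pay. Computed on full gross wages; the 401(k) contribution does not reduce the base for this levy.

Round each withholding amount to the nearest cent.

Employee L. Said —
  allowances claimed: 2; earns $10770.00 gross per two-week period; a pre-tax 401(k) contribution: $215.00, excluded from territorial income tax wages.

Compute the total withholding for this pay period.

Territorial Income Tax: taxable = $10770.00 − $215.00 − 2×$260.00 = $10035.00
  $382.40 + 11.6% × ($10035.00 − $6000.00) = $382.40 + 11.6% × $4035.00 = $850.46
Long-Term Care Levy: 1.2% × $10770.00 = $129.24
Total: $850.46 + $129.24 = $979.70

$979.70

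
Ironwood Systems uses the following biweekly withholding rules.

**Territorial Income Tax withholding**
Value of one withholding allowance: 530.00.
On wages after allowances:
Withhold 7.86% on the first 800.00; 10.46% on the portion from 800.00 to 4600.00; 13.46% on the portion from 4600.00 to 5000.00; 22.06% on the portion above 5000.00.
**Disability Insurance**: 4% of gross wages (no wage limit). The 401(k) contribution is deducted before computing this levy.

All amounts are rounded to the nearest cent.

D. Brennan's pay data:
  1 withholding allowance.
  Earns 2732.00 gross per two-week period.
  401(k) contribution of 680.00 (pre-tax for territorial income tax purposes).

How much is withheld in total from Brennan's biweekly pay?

Territorial Income Tax: taxable = 2732.00 − 680.00 − 1×530.00 = 1522.00
  62.88 + 10.46% × (1522.00 − 800.00) = 62.88 + 10.46% × 722.00 = 138.40
Disability Insurance: 4% × 2052.00 = 82.08
Total: 138.40 + 82.08 = 220.48

220.48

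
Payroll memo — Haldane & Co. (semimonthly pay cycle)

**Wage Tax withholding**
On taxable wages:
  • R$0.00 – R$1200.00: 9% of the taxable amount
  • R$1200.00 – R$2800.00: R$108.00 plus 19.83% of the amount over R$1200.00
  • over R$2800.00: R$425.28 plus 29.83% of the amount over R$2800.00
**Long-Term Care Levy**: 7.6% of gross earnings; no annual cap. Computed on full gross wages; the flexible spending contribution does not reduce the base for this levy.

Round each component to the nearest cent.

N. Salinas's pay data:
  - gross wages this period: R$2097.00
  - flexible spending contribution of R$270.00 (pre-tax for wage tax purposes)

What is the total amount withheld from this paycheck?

R$391.70

Wage Tax: taxable = R$2097.00 − R$270.00 = R$1827.00
  R$108.00 + 19.83% × (R$1827.00 − R$1200.00) = R$108.00 + 19.83% × R$627.00 = R$232.33
Long-Term Care Levy: 7.6% × R$2097.00 = R$159.37
Total: R$232.33 + R$159.37 = R$391.70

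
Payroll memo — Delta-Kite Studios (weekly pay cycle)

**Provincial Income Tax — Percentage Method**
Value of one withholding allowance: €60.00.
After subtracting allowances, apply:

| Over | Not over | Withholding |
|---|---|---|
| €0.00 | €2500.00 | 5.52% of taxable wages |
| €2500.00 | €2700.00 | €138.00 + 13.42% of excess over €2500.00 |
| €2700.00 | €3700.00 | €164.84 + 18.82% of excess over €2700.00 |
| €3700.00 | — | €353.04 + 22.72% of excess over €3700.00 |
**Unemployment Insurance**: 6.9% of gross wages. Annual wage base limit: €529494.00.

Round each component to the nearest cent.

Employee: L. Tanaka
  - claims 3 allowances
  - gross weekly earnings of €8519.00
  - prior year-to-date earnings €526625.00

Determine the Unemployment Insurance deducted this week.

€197.96

Unemployment Insurance: cap €529494.00 − YTD €526625.00 = €2869.00 subject; 6.9% × €2869.00 = €197.96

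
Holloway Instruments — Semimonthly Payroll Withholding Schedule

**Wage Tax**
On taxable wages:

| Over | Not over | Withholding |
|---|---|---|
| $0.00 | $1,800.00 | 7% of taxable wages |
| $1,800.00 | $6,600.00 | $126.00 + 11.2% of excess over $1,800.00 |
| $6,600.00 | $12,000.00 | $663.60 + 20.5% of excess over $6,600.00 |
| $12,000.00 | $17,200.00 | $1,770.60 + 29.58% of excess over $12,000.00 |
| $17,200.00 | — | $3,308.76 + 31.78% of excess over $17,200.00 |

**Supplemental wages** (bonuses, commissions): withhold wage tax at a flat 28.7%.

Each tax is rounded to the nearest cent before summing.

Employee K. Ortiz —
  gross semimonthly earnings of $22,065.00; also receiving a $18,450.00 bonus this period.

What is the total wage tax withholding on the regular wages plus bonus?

Wage Tax: taxable = $22,065.00
  $3,308.76 + 31.78% × ($22,065.00 − $17,200.00) = $3,308.76 + 31.78% × $4,865.00 = $4,854.86
Supplemental (28.7% flat on bonus): 28.7% × $18,450.00 = $5,295.15
Total wage tax: $4,854.86 + $5,295.15 = $10,150.01

$10,150.01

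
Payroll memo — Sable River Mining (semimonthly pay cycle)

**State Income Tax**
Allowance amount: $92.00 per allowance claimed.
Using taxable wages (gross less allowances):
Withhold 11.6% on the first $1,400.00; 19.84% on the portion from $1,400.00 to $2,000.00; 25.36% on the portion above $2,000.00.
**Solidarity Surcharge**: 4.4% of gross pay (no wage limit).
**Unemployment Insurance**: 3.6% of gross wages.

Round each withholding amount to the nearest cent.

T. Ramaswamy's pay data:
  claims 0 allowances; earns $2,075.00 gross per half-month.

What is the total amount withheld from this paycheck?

State Income Tax: taxable = $2,075.00
  $281.44 + 25.36% × ($2,075.00 − $2,000.00) = $281.44 + 25.36% × $75.00 = $300.46
Solidarity Surcharge: 4.4% × $2,075.00 = $91.30
Unemployment Insurance: 3.6% × $2,075.00 = $74.70
Total: $300.46 + $91.30 + $74.70 = $466.46

$466.46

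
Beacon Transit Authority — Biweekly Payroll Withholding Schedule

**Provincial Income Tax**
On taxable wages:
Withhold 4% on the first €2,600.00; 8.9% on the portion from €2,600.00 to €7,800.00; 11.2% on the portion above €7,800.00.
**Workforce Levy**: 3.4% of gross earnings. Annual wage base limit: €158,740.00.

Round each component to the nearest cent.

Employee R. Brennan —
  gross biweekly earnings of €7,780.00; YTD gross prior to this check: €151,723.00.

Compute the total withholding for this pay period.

€803.60

Provincial Income Tax: taxable = €7,780.00
  €104.00 + 8.9% × (€7,780.00 − €2,600.00) = €104.00 + 8.9% × €5,180.00 = €565.02
Workforce Levy: cap €158,740.00 − YTD €151,723.00 = €7,017.00 subject; 3.4% × €7,017.00 = €238.58
Total: €565.02 + €238.58 = €803.60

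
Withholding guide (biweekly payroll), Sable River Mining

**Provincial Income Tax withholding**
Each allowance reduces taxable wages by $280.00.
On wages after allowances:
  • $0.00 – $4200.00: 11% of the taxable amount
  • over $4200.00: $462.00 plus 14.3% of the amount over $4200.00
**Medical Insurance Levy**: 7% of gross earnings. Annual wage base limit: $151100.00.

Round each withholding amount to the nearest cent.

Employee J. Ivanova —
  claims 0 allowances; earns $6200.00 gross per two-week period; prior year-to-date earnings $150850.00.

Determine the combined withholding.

Provincial Income Tax: taxable = $6200.00
  $462.00 + 14.3% × ($6200.00 − $4200.00) = $462.00 + 14.3% × $2000.00 = $748.00
Medical Insurance Levy: cap $151100.00 − YTD $150850.00 = $250.00 subject; 7% × $250.00 = $17.50
Total: $748.00 + $17.50 = $765.50

$765.50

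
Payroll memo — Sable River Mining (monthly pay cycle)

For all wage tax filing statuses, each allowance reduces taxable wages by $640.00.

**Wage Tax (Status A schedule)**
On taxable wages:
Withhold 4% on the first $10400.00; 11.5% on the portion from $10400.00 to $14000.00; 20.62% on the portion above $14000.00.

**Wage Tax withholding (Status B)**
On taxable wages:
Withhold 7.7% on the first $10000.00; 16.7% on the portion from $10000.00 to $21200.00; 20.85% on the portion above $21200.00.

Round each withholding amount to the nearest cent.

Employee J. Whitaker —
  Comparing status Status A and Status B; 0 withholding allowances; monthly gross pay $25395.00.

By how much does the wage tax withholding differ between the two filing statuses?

$335.41

Wage Tax (Status A): taxable = $25395.00
  $830.00 + 20.62% × ($25395.00 − $14000.00) = $830.00 + 20.62% × $11395.00 = $3179.65
Wage Tax (Status B): taxable = $25395.00
  $2640.40 + 20.85% × ($25395.00 − $21200.00) = $2640.40 + 20.85% × $4195.00 = $3515.06
Difference: |$3179.65 − $3515.06| = $335.41 (higher under Status B)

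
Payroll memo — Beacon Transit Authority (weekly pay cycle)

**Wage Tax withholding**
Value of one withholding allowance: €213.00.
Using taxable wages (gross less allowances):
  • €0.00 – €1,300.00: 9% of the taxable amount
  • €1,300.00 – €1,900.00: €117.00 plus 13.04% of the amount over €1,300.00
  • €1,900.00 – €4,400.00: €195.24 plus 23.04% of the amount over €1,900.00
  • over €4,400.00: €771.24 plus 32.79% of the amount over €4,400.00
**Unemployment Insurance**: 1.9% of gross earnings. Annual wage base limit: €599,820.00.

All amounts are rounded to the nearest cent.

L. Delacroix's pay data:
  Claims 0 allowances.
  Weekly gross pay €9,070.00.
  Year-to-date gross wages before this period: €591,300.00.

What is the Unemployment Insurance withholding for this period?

Unemployment Insurance: cap €599,820.00 − YTD €591,300.00 = €8,520.00 subject; 1.9% × €8,520.00 = €161.88

€161.88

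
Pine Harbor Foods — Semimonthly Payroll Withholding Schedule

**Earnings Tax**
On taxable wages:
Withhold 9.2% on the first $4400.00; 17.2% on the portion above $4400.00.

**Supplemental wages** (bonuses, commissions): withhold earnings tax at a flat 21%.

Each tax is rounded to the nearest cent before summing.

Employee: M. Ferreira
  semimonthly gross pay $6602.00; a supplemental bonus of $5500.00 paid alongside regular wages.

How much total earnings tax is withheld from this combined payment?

Earnings Tax: taxable = $6602.00
  $404.80 + 17.2% × ($6602.00 − $4400.00) = $404.80 + 17.2% × $2202.00 = $783.54
Supplemental (21% flat on bonus): 21% × $5500.00 = $1155.00
Total earnings tax: $783.54 + $1155.00 = $1938.54

$1938.54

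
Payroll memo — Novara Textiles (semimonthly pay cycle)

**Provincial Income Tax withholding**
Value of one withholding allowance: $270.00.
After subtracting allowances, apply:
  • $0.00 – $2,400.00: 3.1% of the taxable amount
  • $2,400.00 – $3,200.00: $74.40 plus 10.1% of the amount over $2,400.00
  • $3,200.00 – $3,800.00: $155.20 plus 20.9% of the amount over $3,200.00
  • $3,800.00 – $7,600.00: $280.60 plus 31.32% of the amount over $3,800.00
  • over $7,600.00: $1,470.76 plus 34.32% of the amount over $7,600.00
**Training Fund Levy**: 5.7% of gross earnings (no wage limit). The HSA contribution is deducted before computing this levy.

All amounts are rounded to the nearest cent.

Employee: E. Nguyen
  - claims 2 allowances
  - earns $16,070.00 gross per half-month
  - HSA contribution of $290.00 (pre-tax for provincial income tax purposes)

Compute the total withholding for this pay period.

Provincial Income Tax: taxable = $16,070.00 − $290.00 − 2×$270.00 = $15,240.00
  $1,470.76 + 34.32% × ($15,240.00 − $7,600.00) = $1,470.76 + 34.32% × $7,640.00 = $4,092.81
Training Fund Levy: 5.7% × $15,780.00 = $899.46
Total: $4,092.81 + $899.46 = $4,992.27

$4,992.27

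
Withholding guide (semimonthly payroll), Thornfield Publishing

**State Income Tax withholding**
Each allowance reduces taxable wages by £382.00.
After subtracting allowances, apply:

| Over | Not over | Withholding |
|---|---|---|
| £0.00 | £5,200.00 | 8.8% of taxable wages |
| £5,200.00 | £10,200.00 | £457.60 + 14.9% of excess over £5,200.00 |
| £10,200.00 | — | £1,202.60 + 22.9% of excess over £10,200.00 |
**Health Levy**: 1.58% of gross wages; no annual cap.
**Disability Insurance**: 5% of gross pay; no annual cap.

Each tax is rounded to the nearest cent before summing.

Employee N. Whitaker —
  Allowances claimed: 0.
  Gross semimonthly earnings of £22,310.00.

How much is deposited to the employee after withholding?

£16,866.21

State Income Tax: taxable = £22,310.00
  £1,202.60 + 22.9% × (£22,310.00 − £10,200.00) = £1,202.60 + 22.9% × £12,110.00 = £3,975.79
Health Levy: 1.58% × £22,310.00 = £352.50
Disability Insurance: 5% × £22,310.00 = £1,115.50
Total withheld: £3,975.79 + £352.50 + £1,115.50 = £5,443.79
Net pay: £22,310.00 − £5,443.79 = £16,866.21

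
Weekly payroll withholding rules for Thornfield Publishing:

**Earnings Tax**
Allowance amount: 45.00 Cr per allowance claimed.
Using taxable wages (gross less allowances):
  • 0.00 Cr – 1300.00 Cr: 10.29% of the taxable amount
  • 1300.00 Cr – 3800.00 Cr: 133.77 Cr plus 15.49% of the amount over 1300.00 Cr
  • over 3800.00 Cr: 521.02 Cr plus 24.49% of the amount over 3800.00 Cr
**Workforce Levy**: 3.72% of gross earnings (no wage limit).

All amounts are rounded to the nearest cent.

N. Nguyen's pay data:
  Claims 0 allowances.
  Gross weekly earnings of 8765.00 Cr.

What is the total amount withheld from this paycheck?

2063.01 Cr

Earnings Tax: taxable = 8765.00 Cr
  521.02 Cr + 24.49% × (8765.00 Cr − 3800.00 Cr) = 521.02 Cr + 24.49% × 4965.00 Cr = 1736.95 Cr
Workforce Levy: 3.72% × 8765.00 Cr = 326.06 Cr
Total: 1736.95 Cr + 326.06 Cr = 2063.01 Cr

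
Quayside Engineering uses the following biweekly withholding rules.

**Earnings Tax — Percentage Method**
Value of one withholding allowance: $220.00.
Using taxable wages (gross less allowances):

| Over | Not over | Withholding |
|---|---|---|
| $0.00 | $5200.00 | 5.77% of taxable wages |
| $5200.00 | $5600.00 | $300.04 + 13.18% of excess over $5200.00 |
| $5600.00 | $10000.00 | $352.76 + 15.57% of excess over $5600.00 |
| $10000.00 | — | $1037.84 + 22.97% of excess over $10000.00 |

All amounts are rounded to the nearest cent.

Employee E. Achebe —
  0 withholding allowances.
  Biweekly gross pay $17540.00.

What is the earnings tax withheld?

Earnings Tax: taxable = $17540.00
  $1037.84 + 22.97% × ($17540.00 − $10000.00) = $1037.84 + 22.97% × $7540.00 = $2769.78

$2769.78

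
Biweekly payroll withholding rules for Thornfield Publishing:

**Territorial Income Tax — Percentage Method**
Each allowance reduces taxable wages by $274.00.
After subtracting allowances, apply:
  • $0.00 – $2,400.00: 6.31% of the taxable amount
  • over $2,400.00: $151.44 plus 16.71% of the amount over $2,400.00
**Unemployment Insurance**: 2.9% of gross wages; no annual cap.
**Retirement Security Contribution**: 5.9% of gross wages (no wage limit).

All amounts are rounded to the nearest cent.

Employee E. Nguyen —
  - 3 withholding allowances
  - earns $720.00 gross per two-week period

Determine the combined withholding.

$63.36

Territorial Income Tax: taxable = $720.00 − 3×$274.00 = $-102.00
  Taxable ≤ 0 → $0.00
Unemployment Insurance: 2.9% × $720.00 = $20.88
Retirement Security Contribution: 5.9% × $720.00 = $42.48
Total: $0.00 + $20.88 + $42.48 = $63.36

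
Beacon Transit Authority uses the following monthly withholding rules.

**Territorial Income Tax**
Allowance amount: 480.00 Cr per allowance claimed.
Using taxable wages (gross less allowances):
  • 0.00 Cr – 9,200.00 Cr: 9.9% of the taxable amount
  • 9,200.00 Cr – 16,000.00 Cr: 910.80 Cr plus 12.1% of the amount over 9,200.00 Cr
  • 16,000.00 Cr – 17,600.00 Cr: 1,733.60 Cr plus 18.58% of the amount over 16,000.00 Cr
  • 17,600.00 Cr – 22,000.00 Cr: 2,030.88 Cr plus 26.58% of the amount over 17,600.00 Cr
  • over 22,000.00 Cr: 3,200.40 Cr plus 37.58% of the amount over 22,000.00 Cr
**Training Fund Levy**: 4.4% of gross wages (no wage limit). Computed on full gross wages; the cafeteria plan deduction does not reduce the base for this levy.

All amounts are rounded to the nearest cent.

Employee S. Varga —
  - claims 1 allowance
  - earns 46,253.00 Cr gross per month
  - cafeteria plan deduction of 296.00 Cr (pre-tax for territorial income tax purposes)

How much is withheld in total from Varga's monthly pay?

14,058.19 Cr

Territorial Income Tax: taxable = 46,253.00 Cr − 296.00 Cr − 1×480.00 Cr = 45,477.00 Cr
  3,200.40 Cr + 37.58% × (45,477.00 Cr − 22,000.00 Cr) = 3,200.40 Cr + 37.58% × 23,477.00 Cr = 12,023.06 Cr
Training Fund Levy: 4.4% × 46,253.00 Cr = 2,035.13 Cr
Total: 12,023.06 Cr + 2,035.13 Cr = 14,058.19 Cr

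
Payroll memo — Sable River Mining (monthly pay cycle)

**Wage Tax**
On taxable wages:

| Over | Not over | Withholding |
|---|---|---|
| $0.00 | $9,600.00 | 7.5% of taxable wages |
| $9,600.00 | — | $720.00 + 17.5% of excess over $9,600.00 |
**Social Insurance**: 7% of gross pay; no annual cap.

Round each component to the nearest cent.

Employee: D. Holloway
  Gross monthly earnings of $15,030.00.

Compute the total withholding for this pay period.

$2,722.35

Wage Tax: taxable = $15,030.00
  $720.00 + 17.5% × ($15,030.00 − $9,600.00) = $720.00 + 17.5% × $5,430.00 = $1,670.25
Social Insurance: 7% × $15,030.00 = $1,052.10
Total: $1,670.25 + $1,052.10 = $2,722.35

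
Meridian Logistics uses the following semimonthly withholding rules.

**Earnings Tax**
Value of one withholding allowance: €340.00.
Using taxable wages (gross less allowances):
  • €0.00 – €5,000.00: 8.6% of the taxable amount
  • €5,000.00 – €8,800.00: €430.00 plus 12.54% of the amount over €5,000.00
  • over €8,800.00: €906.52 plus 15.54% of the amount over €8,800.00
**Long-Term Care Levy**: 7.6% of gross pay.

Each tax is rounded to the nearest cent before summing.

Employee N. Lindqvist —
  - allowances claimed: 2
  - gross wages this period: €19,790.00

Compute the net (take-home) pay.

Earnings Tax: taxable = €19,790.00 − 2×€340.00 = €19,110.00
  €906.52 + 15.54% × (€19,110.00 − €8,800.00) = €906.52 + 15.54% × €10,310.00 = €2,508.69
Long-Term Care Levy: 7.6% × €19,790.00 = €1,504.04
Total withheld: €2,508.69 + €1,504.04 = €4,012.73
Net pay: €19,790.00 − €4,012.73 = €15,777.27

€15,777.27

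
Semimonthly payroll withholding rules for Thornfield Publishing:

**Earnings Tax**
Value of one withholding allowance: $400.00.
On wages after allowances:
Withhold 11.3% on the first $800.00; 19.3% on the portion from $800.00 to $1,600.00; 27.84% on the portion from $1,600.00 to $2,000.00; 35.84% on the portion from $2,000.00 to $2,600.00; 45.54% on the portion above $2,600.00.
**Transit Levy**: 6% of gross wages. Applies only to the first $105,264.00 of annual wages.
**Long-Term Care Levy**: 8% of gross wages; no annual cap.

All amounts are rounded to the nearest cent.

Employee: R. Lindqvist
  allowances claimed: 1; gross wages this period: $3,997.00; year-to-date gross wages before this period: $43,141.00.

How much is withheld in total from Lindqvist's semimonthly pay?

$1,584.81

Earnings Tax: taxable = $3,997.00 − 1×$400.00 = $3,597.00
  $571.20 + 45.54% × ($3,597.00 − $2,600.00) = $571.20 + 45.54% × $997.00 = $1,025.23
Transit Levy: 6% × $3,997.00 = $239.82
Long-Term Care Levy: 8% × $3,997.00 = $319.76
Total: $1,025.23 + $239.82 + $319.76 = $1,584.81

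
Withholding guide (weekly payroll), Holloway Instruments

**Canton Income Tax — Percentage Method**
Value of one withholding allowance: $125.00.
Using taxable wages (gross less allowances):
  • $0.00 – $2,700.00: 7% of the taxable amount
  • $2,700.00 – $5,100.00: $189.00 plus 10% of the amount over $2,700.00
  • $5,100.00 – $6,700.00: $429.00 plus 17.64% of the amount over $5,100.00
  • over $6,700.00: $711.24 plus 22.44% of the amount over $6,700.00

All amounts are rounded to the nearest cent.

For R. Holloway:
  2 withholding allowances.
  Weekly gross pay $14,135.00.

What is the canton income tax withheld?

$2,323.55

Canton Income Tax: taxable = $14,135.00 − 2×$125.00 = $13,885.00
  $711.24 + 22.44% × ($13,885.00 − $6,700.00) = $711.24 + 22.44% × $7,185.00 = $2,323.55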